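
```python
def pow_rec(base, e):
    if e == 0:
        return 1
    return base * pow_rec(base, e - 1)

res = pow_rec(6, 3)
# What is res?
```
Call trace:
pow_rec(base=6, e=3)
  pow_rec(base=6, e=2)
    pow_rec(base=6, e=1)
      pow_rec(base=6, e=0)
      -> return 1
    -> return 6
  -> return 36
-> return 216

Final answer: 216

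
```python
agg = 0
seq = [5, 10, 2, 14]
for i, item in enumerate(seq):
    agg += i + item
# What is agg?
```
Trace:
  agg=0
  agg=5, i=0, item=5
  agg=16, i=1, item=10
  agg=20, i=2, item=2
  agg=37, i=3, item=14

Final answer: 37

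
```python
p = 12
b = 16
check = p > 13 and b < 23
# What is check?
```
Trace:
  p=12
  p=12, b=16
  p=12, b=16, check=False

Final answer: False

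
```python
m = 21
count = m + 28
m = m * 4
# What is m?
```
Trace:
  m=21
  m=21, count=49
  m=84, count=49

Final answer: 84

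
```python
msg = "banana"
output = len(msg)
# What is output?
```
Trace:
  msg='banana'
  msg='banana', output=6

Final answer: 6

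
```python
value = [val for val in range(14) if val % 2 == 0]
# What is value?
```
Trace:
  val=0
  val=1
  val=2
  val=3
  val=4
  val=5
  val=6
  val=7
  val=8
  val=9
  val=10
  val=11
  val=12
  val=13
  value=[0, 2, 4, 6, 8, 10, 12]

Final answer: [0, 2, 4, 6, 8, 10, 12]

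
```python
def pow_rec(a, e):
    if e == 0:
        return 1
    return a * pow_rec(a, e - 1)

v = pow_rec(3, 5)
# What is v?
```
Call trace:
pow_rec(a=3, e=5)
  pow_rec(a=3, e=4)
    pow_rec(a=3, e=3)
      pow_rec(a=3, e=2)
        pow_rec(a=3, e=1)
          pow_rec(a=3, e=0)
          -> return 1
        -> return 3
      -> return 9
    -> return 27
  -> return 81
-> return 243

Final answer: 243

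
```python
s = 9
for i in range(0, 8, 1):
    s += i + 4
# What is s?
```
Trace:
  s=9
  s=13, i=0
  s=18, i=1
  s=24, i=2
  s=31, i=3
  s=39, i=4
  s=48, i=5
  s=58, i=6
  s=69, i=7

Final answer: 69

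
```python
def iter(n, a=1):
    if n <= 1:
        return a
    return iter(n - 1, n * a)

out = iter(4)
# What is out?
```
Call trace:
iter(n=4, a=1)
  iter(n=3, a=4)
    iter(n=2, a=12)
      iter(n=1, a=24)
      -> return 24
    -> return 24
  -> return 24
-> return 24

Final answer: 24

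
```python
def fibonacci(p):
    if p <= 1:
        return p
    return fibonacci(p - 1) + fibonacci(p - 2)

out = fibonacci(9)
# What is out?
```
Call trace (a repeated sub-call is expanded the first time; later identical calls just restate its return value):
fibonacci(p=9)
  fibonacci(p=8)
    fibonacci(p=7)
      fibonacci(p=6)
        fibonacci(p=5)
          fibonacci(p=4)
            fibonacci(p=3)
              fibonacci(p=2)
                fibonacci(p=1)
                -> return 1
                fibonacci(p=0)
                -> return 0
              -> return 1
              fibonacci(p=1)
              -> return 1
            -> return 2
            fibonacci(p=2) -> return 1  (same call as traced above)
          -> return 3
          fibonacci(p=3) -> return 2  (same call as traced above)
        -> return 5
        fibonacci(p=4) -> return 3  (same call as traced above)
      -> return 8
      fibonacci(p=5) -> return 5  (same call as traced above)
    -> return 13
    fibonacci(p=6) -> return 8  (same call as traced above)
  -> return 21
  fibonacci(p=7) -> return 13  (same call as traced above)
-> return 34

Final answer: 34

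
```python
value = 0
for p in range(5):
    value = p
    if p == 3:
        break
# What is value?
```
Trace:
  value=0
  value=0, p=0
  value=1, p=1
  value=2, p=2
  value=3, p=3

Final answer: 3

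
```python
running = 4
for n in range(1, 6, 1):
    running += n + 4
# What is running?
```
Trace:
  running=4
  running=9, n=1
  running=15, n=2
  running=22, n=3
  running=30, n=4
  running=39, n=5

Final answer: 39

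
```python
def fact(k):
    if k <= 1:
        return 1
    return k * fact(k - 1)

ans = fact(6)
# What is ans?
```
Call trace:
fact(k=6)
  fact(k=5)
    fact(k=4)
      fact(k=3)
        fact(k=2)
          fact(k=1)
          -> return 1
        -> return 2
      -> return 6
    -> return 24
  -> return 120
-> return 720

Final answer: 720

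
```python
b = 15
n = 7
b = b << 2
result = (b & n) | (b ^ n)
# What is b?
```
Trace:
  b=15
  b=15, n=7
  b=60, n=7
  b=60, n=7, result=63

Final answer: 60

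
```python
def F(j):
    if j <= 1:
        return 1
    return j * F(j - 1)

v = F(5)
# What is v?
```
Call trace:
F(j=5)
  F(j=4)
    F(j=3)
      F(j=2)
        F(j=1)
        -> return 1
      -> return 2
    -> return 6
  -> return 24
-> return 120

Final answer: 120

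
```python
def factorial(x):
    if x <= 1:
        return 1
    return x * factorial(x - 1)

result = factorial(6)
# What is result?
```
Call trace:
factorial(x=6)
  factorial(x=5)
    factorial(x=4)
      factorial(x=3)
        factorial(x=2)
          factorial(x=1)
          -> return 1
        -> return 2
      -> return 6
    -> return 24
  -> return 120
-> return 720

Final answer: 720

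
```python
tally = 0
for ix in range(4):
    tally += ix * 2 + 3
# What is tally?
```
Trace:
  tally=0
  tally=3, ix=0
  tally=8, ix=1
  tally=15, ix=2
  tally=24, ix=3

Final answer: 24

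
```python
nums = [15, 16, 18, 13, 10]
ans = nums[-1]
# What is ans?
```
Trace:
  nums=[15, 16, 18, 13, 10]
  nums=[15, 16, 18, 13, 10], ans=10

Final answer: 10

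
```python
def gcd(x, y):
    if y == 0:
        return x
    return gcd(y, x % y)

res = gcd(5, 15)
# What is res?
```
Call trace:
gcd(x=5, y=15)
  gcd(x=15, y=5)
    gcd(x=5, y=0)
    -> return 5
  -> return 5
-> return 5

Final answer: 5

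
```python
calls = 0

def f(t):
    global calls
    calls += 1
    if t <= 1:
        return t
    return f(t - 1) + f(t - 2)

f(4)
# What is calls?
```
Call trace (a repeated sub-call is expanded the first time; later identical calls just restate its return value):
f(t=4)
  f(t=3)
    f(t=2)
      f(t=1)
      -> return 1
      f(t=0)
      -> return 0
    -> return 1
    f(t=1)
    -> return 1
  -> return 2
  f(t=2) -> return 1  (same call as traced above)
-> return 3

calls is incremented once per call, so count the calls in each subtree. Let C(t) = number of calls made by f(t).
C(0) = C(1) = 1 (base case, no recursion); C(t) = 1 + C(t - 1) + C(t - 2) otherwise.
C(2) = 1 + C(1) + C(0) = 1 + 1 + 1 = 3
C(3) = 1 + C(2) + C(1) = 1 + 3 + 1 = 5
C(4) = 1 + C(3) + C(2) = 1 + 5 + 3 = 9
calls = C(4) = 9

Final answer: 9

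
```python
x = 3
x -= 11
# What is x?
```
Trace:
  x=3
  x=-8

Final answer: -8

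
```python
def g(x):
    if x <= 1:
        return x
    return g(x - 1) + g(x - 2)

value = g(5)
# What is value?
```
Call trace (a repeated sub-call is expanded the first time; later identical calls just restate its return value):
g(x=5)
  g(x=4)
    g(x=3)
      g(x=2)
        g(x=1)
        -> return 1
        g(x=0)
        -> return 0
      -> return 1
      g(x=1)
      -> return 1
    -> return 2
    g(x=2) -> return 1  (same call as traced above)
  -> return 3
  g(x=3) -> return 2  (same call as traced above)
-> return 5

Final answer: 5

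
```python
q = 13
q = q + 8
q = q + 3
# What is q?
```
Trace:
  q=13
  q=21
  q=24

Final answer: 24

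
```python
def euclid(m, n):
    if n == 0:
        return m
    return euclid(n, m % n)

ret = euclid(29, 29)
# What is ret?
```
Call trace:
euclid(m=29, n=29)
  euclid(m=29, n=0)
  -> return 29
-> return 29

Final answer: 29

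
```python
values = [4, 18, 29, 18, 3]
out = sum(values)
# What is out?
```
Trace:
  values=[4, 18, 29, 18, 3]
  values=[4, 18, 29, 18, 3], out=72

Final answer: 72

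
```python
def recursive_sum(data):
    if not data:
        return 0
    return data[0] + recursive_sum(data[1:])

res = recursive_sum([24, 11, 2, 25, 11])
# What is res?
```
Call trace:
recursive_sum(data=[24, 11, 2, 25, 11])
  recursive_sum(data=[11, 2, 25, 11])
    recursive_sum(data=[2, 25, 11])
      recursive_sum(data=[25, 11])
        recursive_sum(data=[11])
          recursive_sum(data=[])
          -> return 0
        -> return 11
      -> return 36
    -> return 38
  -> return 49
-> return 73

Final answer: 73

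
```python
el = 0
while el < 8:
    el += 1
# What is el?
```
Trace:
  el=0
  el=1
  el=2
  el=3
  el=4
  el=5
  el=6
  el=7
  el=8

Final answer: 8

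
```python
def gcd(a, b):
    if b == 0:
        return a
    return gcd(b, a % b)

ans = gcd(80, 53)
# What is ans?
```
Call trace:
gcd(a=80, b=53)
  gcd(a=53, b=27)
    gcd(a=27, b=26)
      gcd(a=26, b=1)
        gcd(a=1, b=0)
        -> return 1
      -> return 1
    -> return 1
  -> return 1
-> return 1

Final answer: 1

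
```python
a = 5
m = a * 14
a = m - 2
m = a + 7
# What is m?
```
Trace:
  a=5
  a=5, m=70
  a=68, m=70
  a=68, m=75

Final answer: 75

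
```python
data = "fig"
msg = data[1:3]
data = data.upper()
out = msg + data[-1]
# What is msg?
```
Trace:
  data='fig'
  data='fig', msg='ig'
  data='FIG', msg='ig'
  data='FIG', msg='ig', out='igG'

Final answer: 'ig'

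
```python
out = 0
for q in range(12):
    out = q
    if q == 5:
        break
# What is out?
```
Trace:
  out=0
  out=0, q=0
  out=1, q=1
  out=2, q=2
  out=3, q=3
  out=4, q=4
  out=5, q=5

Final answer: 5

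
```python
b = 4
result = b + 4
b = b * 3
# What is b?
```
Trace:
  b=4
  b=4, result=8
  b=12, result=8

Final answer: 12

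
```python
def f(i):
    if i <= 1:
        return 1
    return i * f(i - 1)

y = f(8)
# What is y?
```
Call trace:
f(i=8)
  f(i=7)
    f(i=6)
      f(i=5)
        f(i=4)
          f(i=3)
            f(i=2)
              f(i=1)
              -> return 1
            -> return 2
          -> return 6
        -> return 24
      -> return 120
    -> return 720
  -> return 5040
-> return 40320

Final answer: 40320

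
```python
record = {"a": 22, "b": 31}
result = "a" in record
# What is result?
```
Trace:
  record={'a': 22, 'b': 31}
  record={'a': 22, 'b': 31}, result=True

Final answer: True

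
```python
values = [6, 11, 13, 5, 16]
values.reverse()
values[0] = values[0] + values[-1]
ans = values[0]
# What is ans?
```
Trace:
  values=[6, 11, 13, 5, 16]
  values=[16, 5, 13, 11, 6]
  values=[22, 5, 13, 11, 6]
  values=[22, 5, 13, 11, 6], ans=22

Final answer: 22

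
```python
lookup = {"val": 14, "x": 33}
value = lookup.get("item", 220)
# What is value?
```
Trace:
  lookup={'val': 14, 'x': 33}
  lookup={'val': 14, 'x': 33}, value=220

Final answer: 220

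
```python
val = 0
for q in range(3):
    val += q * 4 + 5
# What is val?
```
Trace:
  val=0
  val=5, q=0
  val=14, q=1
  val=27, q=2

Final answer: 27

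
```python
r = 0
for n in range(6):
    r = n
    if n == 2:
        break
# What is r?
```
Trace:
  r=0
  r=0, n=0
  r=1, n=1
  r=2, n=2

Final answer: 2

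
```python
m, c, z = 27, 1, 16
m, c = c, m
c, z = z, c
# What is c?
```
Trace:
  m=27, c=1, z=16
  m=1, c=27, z=16
  m=1, c=16, z=27

Final answer: 16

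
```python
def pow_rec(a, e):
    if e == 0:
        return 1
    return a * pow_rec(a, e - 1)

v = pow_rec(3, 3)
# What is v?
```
Call trace:
pow_rec(a=3, e=3)
  pow_rec(a=3, e=2)
    pow_rec(a=3, e=1)
      pow_rec(a=3, e=0)
      -> return 1
    -> return 3
  -> return 9
-> return 27

Final answer: 27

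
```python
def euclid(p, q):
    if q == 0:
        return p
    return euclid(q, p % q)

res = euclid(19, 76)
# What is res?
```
Call trace:
euclid(p=19, q=76)
  euclid(p=76, q=19)
    euclid(p=19, q=0)
    -> return 19
  -> return 19
-> return 19

Final answer: 19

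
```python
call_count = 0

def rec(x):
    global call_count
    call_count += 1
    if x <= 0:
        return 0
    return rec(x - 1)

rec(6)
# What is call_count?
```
Call trace:
rec(x=6)
  rec(x=5)
    rec(x=4)
      rec(x=3)
        rec(x=2)
          rec(x=1)
            rec(x=0)
            -> return 0
          -> return 0
        -> return 0
      -> return 0
    -> return 0
  -> return 0
-> return 0

call_count is incremented once per call. rec is entered once for each x = 6, 5, 4, 3, 2, 1, 0 (the x <= 0 call returns without recursing), i.e. 6 + 1 calls.
call_count = 7

Final answer: 7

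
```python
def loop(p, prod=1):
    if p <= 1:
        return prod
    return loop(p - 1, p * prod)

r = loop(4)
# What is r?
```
Call trace:
loop(p=4, prod=1)
  loop(p=3, prod=4)
    loop(p=2, prod=12)
      loop(p=1, prod=24)
      -> return 24
    -> return 24
  -> return 24
-> return 24

Final answer: 24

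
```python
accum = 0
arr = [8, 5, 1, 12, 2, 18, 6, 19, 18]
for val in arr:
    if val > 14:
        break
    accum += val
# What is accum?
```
Trace:
  accum=0
  accum=8, val=8
  accum=13, val=5
  accum=14, val=1
  accum=26, val=12
  accum=28, val=2
  accum=28, val=18

Final answer: 28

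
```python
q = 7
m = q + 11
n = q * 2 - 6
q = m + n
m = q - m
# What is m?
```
Trace:
  q=7
  q=7, m=18
  q=7, m=18, n=8
  q=26, m=18, n=8
  q=26, m=8, n=8

Final answer: 8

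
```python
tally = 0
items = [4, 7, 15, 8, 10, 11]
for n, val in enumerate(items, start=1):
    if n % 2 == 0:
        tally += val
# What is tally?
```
Trace:
  tally=0
  tally=0, n=1, val=4
  tally=7, n=2, val=7
  tally=7, n=3, val=15
  tally=15, n=4, val=8
  tally=15, n=5, val=10
  tally=26, n=6, val=11

Final answer: 26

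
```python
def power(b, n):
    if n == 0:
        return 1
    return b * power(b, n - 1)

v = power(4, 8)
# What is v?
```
Call trace:
power(b=4, n=8)
  power(b=4, n=7)
    power(b=4, n=6)
      power(b=4, n=5)
        power(b=4, n=4)
          power(b=4, n=3)
            power(b=4, n=2)
              power(b=4, n=1)
                power(b=4, n=0)
                -> return 1
              -> return 4
            -> return 16
          -> return 64
        -> return 256
      -> return 1024
    -> return 4096
  -> return 16384
-> return 65536

Final answer: 65536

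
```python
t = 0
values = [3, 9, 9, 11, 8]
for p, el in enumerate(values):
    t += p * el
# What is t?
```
Trace:
  t=0
  t=0, p=0, el=3
  t=9, p=1, el=9
  t=27, p=2, el=9
  t=60, p=3, el=11
  t=92, p=4, el=8

Final answer: 92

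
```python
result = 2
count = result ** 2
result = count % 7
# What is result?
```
Trace:
  result=2
  result=2, count=4
  result=4, count=4

Final answer: 4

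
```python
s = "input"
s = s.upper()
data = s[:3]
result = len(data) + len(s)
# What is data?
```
Trace:
  s='input'
  s='INPUT'
  s='INPUT', data='INP'
  s='INPUT', data='INP', result=8

Final answer: 'INP'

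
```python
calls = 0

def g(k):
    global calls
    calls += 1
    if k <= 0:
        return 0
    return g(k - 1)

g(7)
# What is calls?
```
Call trace:
g(k=7)
  g(k=6)
    g(k=5)
      g(k=4)
        g(k=3)
          g(k=2)
            g(k=1)
              g(k=0)
              -> return 0
            -> return 0
          -> return 0
        -> return 0
      -> return 0
    -> return 0
  -> return 0
-> return 0

calls is incremented once per call. g is entered once for each k = 7, 6, 5, 4, 3, 2, 1, 0 (the k <= 0 call returns without recursing), i.e. 7 + 1 calls.
calls = 8

Final answer: 8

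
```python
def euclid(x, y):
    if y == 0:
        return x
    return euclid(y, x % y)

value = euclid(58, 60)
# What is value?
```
Call trace:
euclid(x=58, y=60)
  euclid(x=60, y=58)
    euclid(x=58, y=2)
      euclid(x=2, y=0)
      -> return 2
    -> return 2
  -> return 2
-> return 2

Final answer: 2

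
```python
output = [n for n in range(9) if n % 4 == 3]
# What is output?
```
Trace:
  n=0
  n=1
  n=2
  n=3
  n=4
  n=5
  n=6
  n=7
  n=8
  output=[3, 7]

Final answer: [3, 7]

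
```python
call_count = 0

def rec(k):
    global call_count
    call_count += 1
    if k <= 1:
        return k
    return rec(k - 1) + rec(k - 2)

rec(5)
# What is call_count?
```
Call trace (a repeated sub-call is expanded the first time; later identical calls just restate its return value):
rec(k=5)
  rec(k=4)
    rec(k=3)
      rec(k=2)
        rec(k=1)
        -> return 1
        rec(k=0)
        -> return 0
      -> return 1
      rec(k=1)
      -> return 1
    -> return 2
    rec(k=2) -> return 1  (same call as traced above)
  -> return 3
  rec(k=3) -> return 2  (same call as traced above)
-> return 5

call_count is incremented once per call, so count the calls in each subtree. Let C(k) = number of calls made by rec(k).
C(0) = C(1) = 1 (base case, no recursion); C(k) = 1 + C(k - 1) + C(k - 2) otherwise.
C(2) = 1 + C(1) + C(0) = 1 + 1 + 1 = 3
C(3) = 1 + C(2) + C(1) = 1 + 3 + 1 = 5
C(4) = 1 + C(3) + C(2) = 1 + 5 + 3 = 9
C(5) = 1 + C(4) + C(3) = 1 + 9 + 5 = 15
call_count = C(5) = 15

Final answer: 15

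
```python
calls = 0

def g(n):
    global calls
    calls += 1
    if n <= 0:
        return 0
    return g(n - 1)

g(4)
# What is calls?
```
Call trace:
g(n=4)
  g(n=3)
    g(n=2)
      g(n=1)
        g(n=0)
        -> return 0
      -> return 0
    -> return 0
  -> return 0
-> return 0

calls is incremented once per call. g is entered once for each n = 4, 3, 2, 1, 0 (the n <= 0 call returns without recursing), i.e. 4 + 1 calls.
calls = 5

Final answer: 5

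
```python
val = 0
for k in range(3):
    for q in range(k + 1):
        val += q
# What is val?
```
Trace:
  val=0
  val=0, k=0, q=0
  val=0, k=1, q=0
  val=1, k=1, q=1
  val=1, k=2, q=0
  val=2, k=2, q=1
  val=4, k=2, q=2

Final answer: 4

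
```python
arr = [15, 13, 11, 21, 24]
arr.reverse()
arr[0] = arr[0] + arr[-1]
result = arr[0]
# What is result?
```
Trace:
  arr=[15, 13, 11, 21, 24]
  arr=[24, 21, 11, 13, 15]
  arr=[39, 21, 11, 13, 15]
  arr=[39, 21, 11, 13, 15], result=39

Final answer: 39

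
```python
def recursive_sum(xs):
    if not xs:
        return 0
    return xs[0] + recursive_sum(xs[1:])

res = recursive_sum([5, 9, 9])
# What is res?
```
Call trace:
recursive_sum(xs=[5, 9, 9])
  recursive_sum(xs=[9, 9])
    recursive_sum(xs=[9])
      recursive_sum(xs=[])
      -> return 0
    -> return 9
  -> return 18
-> return 23

Final answer: 23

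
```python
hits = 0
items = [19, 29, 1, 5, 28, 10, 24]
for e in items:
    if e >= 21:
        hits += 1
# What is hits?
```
Trace:
  hits=0
  hits=0, e=19
  hits=1, e=29
  hits=1, e=1
  hits=1, e=5
  hits=2, e=28
  hits=2, e=10
  hits=3, e=24

Final answer: 3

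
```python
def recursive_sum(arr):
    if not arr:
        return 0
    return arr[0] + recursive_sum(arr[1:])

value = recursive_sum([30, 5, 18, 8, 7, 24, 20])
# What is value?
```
Call trace:
recursive_sum(arr=[30, 5, 18, 8, 7, 24, 20])
  recursive_sum(arr=[5, 18, 8, 7, 24, 20])
    recursive_sum(arr=[18, 8, 7, 24, 20])
      recursive_sum(arr=[8, 7, 24, 20])
        recursive_sum(arr=[7, 24, 20])
          recursive_sum(arr=[24, 20])
            recursive_sum(arr=[20])
              recursive_sum(arr=[])
              -> return 0
            -> return 20
          -> return 44
        -> return 51
      -> return 59
    -> return 77
  -> return 82
-> return 112

Final answer: 112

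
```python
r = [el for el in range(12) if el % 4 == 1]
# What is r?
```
Trace:
  el=0
  el=1
  el=2
  el=3
  el=4
  el=5
  el=6
  el=7
  el=8
  el=9
  el=10
  el=11
  r=[1, 5, 9]

Final answer: [1, 5, 9]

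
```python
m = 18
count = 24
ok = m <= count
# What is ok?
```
Trace:
  m=18
  m=18, count=24
  m=18, count=24, ok=True

Final answer: True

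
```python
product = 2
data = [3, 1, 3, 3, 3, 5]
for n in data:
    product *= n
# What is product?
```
Trace:
  product=2
  product=6, n=3
  product=6, n=1
  product=18, n=3
  product=54, n=3
  product=162, n=3
  product=810, n=5

Final answer: 810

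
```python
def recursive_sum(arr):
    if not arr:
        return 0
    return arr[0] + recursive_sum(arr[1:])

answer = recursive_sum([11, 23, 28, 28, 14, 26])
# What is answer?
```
Call trace:
recursive_sum(arr=[11, 23, 28, 28, 14, 26])
  recursive_sum(arr=[23, 28, 28, 14, 26])
    recursive_sum(arr=[28, 28, 14, 26])
      recursive_sum(arr=[28, 14, 26])
        recursive_sum(arr=[14, 26])
          recursive_sum(arr=[26])
            recursive_sum(arr=[])
            -> return 0
          -> return 26
        -> return 40
      -> return 68
    -> return 96
  -> return 119
-> return 130

Final answer: 130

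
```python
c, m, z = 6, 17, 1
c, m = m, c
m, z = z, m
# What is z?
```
Trace:
  c=6, m=17, z=1
  c=17, m=6, z=1
  c=17, m=1, z=6

Final answer: 6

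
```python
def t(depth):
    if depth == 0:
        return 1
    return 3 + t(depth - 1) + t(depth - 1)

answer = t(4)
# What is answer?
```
Call trace (a repeated sub-call is expanded the first time; later identical calls just restate its return value):
t(depth=4)
  t(depth=3)
    t(depth=2)
      t(depth=1)
        t(depth=0)
        -> return 1
        t(depth=0)
        -> return 1
      -> return 5
      t(depth=1) -> return 5  (same call as traced above)
    -> return 13
    t(depth=2) -> return 13  (same call as traced above)
  -> return 29
  t(depth=3) -> return 29  (same call as traced above)
-> return 61

Final answer: 61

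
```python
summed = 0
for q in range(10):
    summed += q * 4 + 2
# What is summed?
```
Trace:
  summed=0
  summed=2, q=0
  summed=8, q=1
  summed=18, q=2
  summed=32, q=3
  summed=50, q=4
  summed=72, q=5
  summed=98, q=6
  summed=128, q=7
  summed=162, q=8
  summed=200, q=9

Final answer: 200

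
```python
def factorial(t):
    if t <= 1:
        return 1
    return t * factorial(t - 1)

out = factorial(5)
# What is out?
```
Call trace:
factorial(t=5)
  factorial(t=4)
    factorial(t=3)
      factorial(t=2)
        factorial(t=1)
        -> return 1
      -> return 2
    -> return 6
  -> return 24
-> return 120

Final answer: 120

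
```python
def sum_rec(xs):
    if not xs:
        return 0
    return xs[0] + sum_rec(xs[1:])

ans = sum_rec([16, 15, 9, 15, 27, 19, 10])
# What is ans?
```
Call trace:
sum_rec(xs=[16, 15, 9, 15, 27, 19, 10])
  sum_rec(xs=[15, 9, 15, 27, 19, 10])
    sum_rec(xs=[9, 15, 27, 19, 10])
      sum_rec(xs=[15, 27, 19, 10])
        sum_rec(xs=[27, 19, 10])
          sum_rec(xs=[19, 10])
            sum_rec(xs=[10])
              sum_rec(xs=[])
              -> return 0
            -> return 10
          -> return 29
        -> return 56
      -> return 71
    -> return 80
  -> return 95
-> return 111

Final answer: 111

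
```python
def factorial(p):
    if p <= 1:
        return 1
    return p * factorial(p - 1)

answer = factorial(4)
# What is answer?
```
Call trace:
factorial(p=4)
  factorial(p=3)
    factorial(p=2)
      factorial(p=1)
      -> return 1
    -> return 2
  -> return 6
-> return 24

Final answer: 24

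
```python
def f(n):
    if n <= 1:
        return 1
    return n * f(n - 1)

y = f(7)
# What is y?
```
Call trace:
f(n=7)
  f(n=6)
    f(n=5)
      f(n=4)
        f(n=3)
          f(n=2)
            f(n=1)
            -> return 1
          -> return 2
        -> return 6
      -> return 24
    -> return 120
  -> return 720
-> return 5040

Final answer: 5040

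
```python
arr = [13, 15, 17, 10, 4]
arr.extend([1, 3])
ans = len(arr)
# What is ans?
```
Trace:
  arr=[13, 15, 17, 10, 4]
  arr=[13, 15, 17, 10, 4, 1, 3]
  arr=[13, 15, 17, 10, 4, 1, 3], ans=7

Final answer: 7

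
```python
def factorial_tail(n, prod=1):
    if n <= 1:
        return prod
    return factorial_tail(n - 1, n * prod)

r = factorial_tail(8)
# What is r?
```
Call trace:
factorial_tail(n=8, prod=1)
  factorial_tail(n=7, prod=8)
    factorial_tail(n=6, prod=56)
      factorial_tail(n=5, prod=336)
        factorial_tail(n=4, prod=1680)
          factorial_tail(n=3, prod=6720)
            factorial_tail(n=2, prod=20160)
              factorial_tail(n=1, prod=40320)
              -> return 40320
            -> return 40320
          -> return 40320
        -> return 40320
      -> return 40320
    -> return 40320
  -> return 40320
-> return 40320

Final answer: 40320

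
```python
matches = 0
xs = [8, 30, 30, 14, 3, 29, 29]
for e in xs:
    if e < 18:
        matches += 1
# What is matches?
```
Trace:
  matches=0
  matches=1, e=8
  matches=1, e=30
  matches=1, e=30
  matches=2, e=14
  matches=3, e=3
  matches=3, e=29
  matches=3, e=29

Final answer: 3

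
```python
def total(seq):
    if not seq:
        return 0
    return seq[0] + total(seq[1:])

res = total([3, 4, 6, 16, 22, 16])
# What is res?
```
Call trace:
total(seq=[3, 4, 6, 16, 22, 16])
  total(seq=[4, 6, 16, 22, 16])
    total(seq=[6, 16, 22, 16])
      total(seq=[16, 22, 16])
        total(seq=[22, 16])
          total(seq=[16])
            total(seq=[])
            -> return 0
          -> return 16
        -> return 38
      -> return 54
    -> return 60
  -> return 64
-> return 67

Final answer: 67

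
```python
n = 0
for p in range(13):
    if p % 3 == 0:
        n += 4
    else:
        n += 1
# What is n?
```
Trace:
  n=0
  n=4, p=0
  n=5, p=1
  n=6, p=2
  n=10, p=3
  n=11, p=4
  n=12, p=5
  n=16, p=6
  n=17, p=7
  n=18, p=8
  n=22, p=9
  n=23, p=10
  n=24, p=11
  n=28, p=12

Final answer: 28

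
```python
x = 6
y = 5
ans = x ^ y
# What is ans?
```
Trace:
  x=6
  x=6, y=5
  x=6, y=5, ans=3

Final answer: 3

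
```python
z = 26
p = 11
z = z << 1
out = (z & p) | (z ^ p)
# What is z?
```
Trace:
  z=26
  z=26, p=11
  z=52, p=11
  z=52, p=11, out=63

Final answer: 52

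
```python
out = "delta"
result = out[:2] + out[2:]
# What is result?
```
Trace:
  out='delta'
  out='delta', result='delta'

Final answer: 'delta'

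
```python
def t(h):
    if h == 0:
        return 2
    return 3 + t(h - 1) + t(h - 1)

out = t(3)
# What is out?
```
Call trace (a repeated sub-call is expanded the first time; later identical calls just restate its return value):
t(h=3)
  t(h=2)
    t(h=1)
      t(h=0)
      -> return 2
      t(h=0)
      -> return 2
    -> return 7
    t(h=1) -> return 7  (same call as traced above)
  -> return 17
  t(h=2) -> return 17  (same call as traced above)
-> return 37

Final answer: 37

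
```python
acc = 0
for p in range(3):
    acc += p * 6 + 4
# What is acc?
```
Trace:
  acc=0
  acc=4, p=0
  acc=14, p=1
  acc=30, p=2

Final answer: 30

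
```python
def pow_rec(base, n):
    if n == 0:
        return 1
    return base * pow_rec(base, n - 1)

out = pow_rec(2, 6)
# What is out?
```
Call trace:
pow_rec(base=2, n=6)
  pow_rec(base=2, n=5)
    pow_rec(base=2, n=4)
      pow_rec(base=2, n=3)
        pow_rec(base=2, n=2)
          pow_rec(base=2, n=1)
            pow_rec(base=2, n=0)
            -> return 1
          -> return 2
        -> return 4
      -> return 8
    -> return 16
  -> return 32
-> return 64

Final answer: 64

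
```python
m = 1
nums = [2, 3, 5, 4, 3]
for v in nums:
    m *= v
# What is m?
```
Trace:
  m=1
  m=2, v=2
  m=6, v=3
  m=30, v=5
  m=120, v=4
  m=360, v=3

Final answer: 360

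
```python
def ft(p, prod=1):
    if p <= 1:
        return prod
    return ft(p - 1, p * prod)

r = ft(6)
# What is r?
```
Call trace:
ft(p=6, prod=1)
  ft(p=5, prod=6)
    ft(p=4, prod=30)
      ft(p=3, prod=120)
        ft(p=2, prod=360)
          ft(p=1, prod=720)
          -> return 720
        -> return 720
      -> return 720
    -> return 720
  -> return 720
-> return 720

Final answer: 720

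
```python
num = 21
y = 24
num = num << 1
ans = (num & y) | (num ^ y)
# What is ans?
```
Trace:
  num=21
  num=21, y=24
  num=42, y=24
  num=42, y=24, ans=58

Final answer: 58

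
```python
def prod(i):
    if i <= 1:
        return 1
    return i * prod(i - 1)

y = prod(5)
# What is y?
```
Call trace:
prod(i=5)
  prod(i=4)
    prod(i=3)
      prod(i=2)
        prod(i=1)
        -> return 1
      -> return 2
    -> return 6
  -> return 24
-> return 120

Final answer: 120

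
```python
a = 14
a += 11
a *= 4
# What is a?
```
Trace:
  a=14
  a=25
  a=100

Final answer: 100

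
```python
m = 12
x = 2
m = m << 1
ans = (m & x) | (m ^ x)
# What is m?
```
Trace:
  m=12
  m=12, x=2
  m=24, x=2
  m=24, x=2, ans=26

Final answer: 24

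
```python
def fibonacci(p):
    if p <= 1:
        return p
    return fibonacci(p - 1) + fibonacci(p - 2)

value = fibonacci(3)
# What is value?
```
Call trace:
fibonacci(p=3)
  fibonacci(p=2)
    fibonacci(p=1)
    -> return 1
    fibonacci(p=0)
    -> return 0
  -> return 1
  fibonacci(p=1)
  -> return 1
-> return 2

Final answer: 2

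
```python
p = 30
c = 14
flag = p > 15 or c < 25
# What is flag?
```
Trace:
  p=30
  p=30, c=14
  p=30, c=14, flag=True

Final answer: True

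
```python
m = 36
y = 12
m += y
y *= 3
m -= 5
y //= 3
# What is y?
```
Trace:
  m=36
  m=36, y=12
  m=48, y=12
  m=48, y=36
  m=43, y=36
  m=43, y=12

Final answer: 12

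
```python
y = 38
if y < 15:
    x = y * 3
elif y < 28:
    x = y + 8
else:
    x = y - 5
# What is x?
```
Trace:
  y=38
  y=38, x=33

Final answer: 33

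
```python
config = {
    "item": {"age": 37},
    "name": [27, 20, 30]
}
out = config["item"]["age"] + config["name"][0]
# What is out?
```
Trace:
  config={'item': {'age': 37}, 'name': [27, 20, 30]}
  config={'item': {'age': 37}, 'name': [27, 20, 30]}, out=64

Final answer: 64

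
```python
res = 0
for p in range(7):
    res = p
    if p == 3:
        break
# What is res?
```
Trace:
  res=0
  res=0, p=0
  res=1, p=1
  res=2, p=2
  res=3, p=3

Final answer: 3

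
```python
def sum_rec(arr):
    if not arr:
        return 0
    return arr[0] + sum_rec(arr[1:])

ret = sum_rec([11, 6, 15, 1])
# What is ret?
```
Call trace:
sum_rec(arr=[11, 6, 15, 1])
  sum_rec(arr=[6, 15, 1])
    sum_rec(arr=[15, 1])
      sum_rec(arr=[1])
        sum_rec(arr=[])
        -> return 0
      -> return 1
    -> return 16
  -> return 22
-> return 33

Final answer: 33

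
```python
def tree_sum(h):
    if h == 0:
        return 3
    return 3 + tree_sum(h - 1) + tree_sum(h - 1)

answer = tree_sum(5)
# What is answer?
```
Call trace (a repeated sub-call is expanded the first time; later identical calls just restate its return value):
tree_sum(h=5)
  tree_sum(h=4)
    tree_sum(h=3)
      tree_sum(h=2)
        tree_sum(h=1)
          tree_sum(h=0)
          -> return 3
          tree_sum(h=0)
          -> return 3
        -> return 9
        tree_sum(h=1) -> return 9  (same call as traced above)
      -> return 21
      tree_sum(h=2) -> return 21  (same call as traced above)
    -> return 45
    tree_sum(h=3) -> return 45  (same call as traced above)
  -> return 93
  tree_sum(h=4) -> return 93  (same call as traced above)
-> return 189

Final answer: 189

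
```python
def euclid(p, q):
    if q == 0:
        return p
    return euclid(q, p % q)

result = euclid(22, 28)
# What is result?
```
Call trace:
euclid(p=22, q=28)
  euclid(p=28, q=22)
    euclid(p=22, q=6)
      euclid(p=6, q=4)
        euclid(p=4, q=2)
          euclid(p=2, q=0)
          -> return 2
        -> return 2
      -> return 2
    -> return 2
  -> return 2
-> return 2

Final answer: 2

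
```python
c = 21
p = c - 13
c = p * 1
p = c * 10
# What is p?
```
Trace:
  c=21
  c=21, p=8
  c=8, p=8
  c=8, p=80

Final answer: 80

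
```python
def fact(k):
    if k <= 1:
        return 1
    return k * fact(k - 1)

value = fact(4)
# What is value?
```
Call trace:
fact(k=4)
  fact(k=3)
    fact(k=2)
      fact(k=1)
      -> return 1
    -> return 2
  -> return 6
-> return 24

Final answer: 24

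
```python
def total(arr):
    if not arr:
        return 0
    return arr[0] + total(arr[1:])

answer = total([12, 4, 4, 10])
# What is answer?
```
Call trace:
total(arr=[12, 4, 4, 10])
  total(arr=[4, 4, 10])
    total(arr=[4, 10])
      total(arr=[10])
        total(arr=[])
        -> return 0
      -> return 10
    -> return 14
  -> return 18
-> return 30

Final answer: 30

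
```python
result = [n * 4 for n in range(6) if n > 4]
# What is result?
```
Trace:
  n=0
  n=1
  n=2
  n=3
  n=4
  n=5
  result=[20]

Final answer: [20]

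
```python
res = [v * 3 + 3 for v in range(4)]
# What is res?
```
Trace:
  v=0
  v=1
  v=2
  v=3
  res=[3, 6, 9, 12]

Final answer: [3, 6, 9, 12]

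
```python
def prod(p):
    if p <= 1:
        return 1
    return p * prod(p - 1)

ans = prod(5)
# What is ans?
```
Call trace:
prod(p=5)
  prod(p=4)
    prod(p=3)
      prod(p=2)
        prod(p=1)
        -> return 1
      -> return 2
    -> return 6
  -> return 24
-> return 120

Final answer: 120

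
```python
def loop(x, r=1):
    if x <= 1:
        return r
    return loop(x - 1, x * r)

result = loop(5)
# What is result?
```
Call trace:
loop(x=5, r=1)
  loop(x=4, r=5)
    loop(x=3, r=20)
      loop(x=2, r=60)
        loop(x=1, r=120)
        -> return 120
      -> return 120
    -> return 120
  -> return 120
-> return 120

Final answer: 120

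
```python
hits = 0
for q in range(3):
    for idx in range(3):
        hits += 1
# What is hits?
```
Trace:
  hits=0
  hits=1, q=0, idx=0
  hits=2, q=0, idx=1
  hits=3, q=0, idx=2
  hits=4, q=1, idx=0
  hits=5, q=1, idx=1
  hits=6, q=1, idx=2
  hits=7, q=2, idx=0
  hits=8, q=2, idx=1
  hits=9, q=2, idx=2

Final answer: 9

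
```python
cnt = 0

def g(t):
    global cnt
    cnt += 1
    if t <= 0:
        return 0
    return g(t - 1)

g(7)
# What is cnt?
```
Call trace:
g(t=7)
  g(t=6)
    g(t=5)
      g(t=4)
        g(t=3)
          g(t=2)
            g(t=1)
              g(t=0)
              -> return 0
            -> return 0
          -> return 0
        -> return 0
      -> return 0
    -> return 0
  -> return 0
-> return 0

cnt is incremented once per call. g is entered once for each t = 7, 6, 5, 4, 3, 2, 1, 0 (the t <= 0 call returns without recursing), i.e. 7 + 1 calls.
cnt = 8

Final answer: 8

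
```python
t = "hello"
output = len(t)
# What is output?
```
Trace:
  t='hello'
  t='hello', output=5

Final answer: 5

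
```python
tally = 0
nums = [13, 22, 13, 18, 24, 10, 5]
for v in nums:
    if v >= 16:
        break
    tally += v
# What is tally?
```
Trace:
  tally=0
  tally=13, v=13
  tally=13, v=22

Final answer: 13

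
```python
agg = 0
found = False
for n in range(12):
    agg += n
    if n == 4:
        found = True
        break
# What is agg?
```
Trace:
  agg=0
  agg=0, found=False
  agg=0, found=False, n=0
  agg=1, found=False, n=1
  agg=3, found=False, n=2
  agg=6, found=False, n=3
  agg=10, found=True, n=4

Final answer: 10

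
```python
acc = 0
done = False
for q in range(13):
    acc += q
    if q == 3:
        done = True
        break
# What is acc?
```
Trace:
  acc=0
  acc=0, done=False
  acc=0, done=False, q=0
  acc=1, done=False, q=1
  acc=3, done=False, q=2
  acc=6, done=True, q=3

Final answer: 6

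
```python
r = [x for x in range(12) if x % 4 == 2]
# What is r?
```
Trace:
  x=0
  x=1
  x=2
  x=3
  x=4
  x=5
  x=6
  x=7
  x=8
  x=9
  x=10
  x=11
  r=[2, 6, 10]

Final answer: [2, 6, 10]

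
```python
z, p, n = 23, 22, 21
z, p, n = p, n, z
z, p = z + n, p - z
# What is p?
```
Trace:
  z=23, p=22, n=21
  z=22, p=21, n=23
  z=45, p=-1, n=23

Final answer: -1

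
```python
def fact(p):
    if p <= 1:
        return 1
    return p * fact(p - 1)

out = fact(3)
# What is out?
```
Call trace:
fact(p=3)
  fact(p=2)
    fact(p=1)
    -> return 1
  -> return 2
-> return 6

Final answer: 6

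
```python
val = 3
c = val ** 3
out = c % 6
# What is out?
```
Trace:
  val=3
  val=3, c=27
  val=3, c=27, out=3

Final answer: 3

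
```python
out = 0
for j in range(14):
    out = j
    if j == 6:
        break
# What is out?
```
Trace:
  out=0
  out=0, j=0
  out=1, j=1
  out=2, j=2
  out=3, j=3
  out=4, j=4
  out=5, j=5
  out=6, j=6

Final answer: 6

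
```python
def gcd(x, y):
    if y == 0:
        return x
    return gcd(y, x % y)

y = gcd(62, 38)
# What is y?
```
Call trace:
gcd(x=62, y=38)
  gcd(x=38, y=24)
    gcd(x=24, y=14)
      gcd(x=14, y=10)
        gcd(x=10, y=4)
          gcd(x=4, y=2)
            gcd(x=2, y=0)
            -> return 2
          -> return 2
        -> return 2
      -> return 2
    -> return 2
  -> return 2
-> return 2

Final answer: 2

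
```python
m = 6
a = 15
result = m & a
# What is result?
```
Trace:
  m=6
  m=6, a=15
  m=6, a=15, result=6

Final answer: 6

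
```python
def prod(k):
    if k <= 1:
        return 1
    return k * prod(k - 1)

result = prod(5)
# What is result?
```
Call trace:
prod(k=5)
  prod(k=4)
    prod(k=3)
      prod(k=2)
        prod(k=1)
        -> return 1
      -> return 2
    -> return 6
  -> return 24
-> return 120

Final answer: 120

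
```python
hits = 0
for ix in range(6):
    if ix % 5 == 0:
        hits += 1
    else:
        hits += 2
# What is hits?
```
Trace:
  hits=0
  hits=1, ix=0
  hits=3, ix=1
  hits=5, ix=2
  hits=7, ix=3
  hits=9, ix=4
  hits=10, ix=5

Final answer: 10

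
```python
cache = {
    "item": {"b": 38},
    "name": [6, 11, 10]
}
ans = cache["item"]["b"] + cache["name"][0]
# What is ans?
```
Trace:
  cache={'item': {'b': 38}, 'name': [6, 11, 10]}
  cache={'item': {'b': 38}, 'name': [6, 11, 10]}, ans=44

Final answer: 44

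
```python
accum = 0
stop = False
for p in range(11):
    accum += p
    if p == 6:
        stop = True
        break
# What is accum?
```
Trace:
  accum=0
  accum=0, stop=False
  accum=0, stop=False, p=0
  accum=1, stop=False, p=1
  accum=3, stop=False, p=2
  accum=6, stop=False, p=3
  accum=10, stop=False, p=4
  accum=15, stop=False, p=5
  accum=21, stop=True, p=6

Final answer: 21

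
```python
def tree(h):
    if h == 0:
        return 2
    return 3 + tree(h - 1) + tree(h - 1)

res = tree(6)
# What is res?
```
Call trace (a repeated sub-call is expanded the first time; later identical calls just restate its return value):
tree(h=6)
  tree(h=5)
    tree(h=4)
      tree(h=3)
        tree(h=2)
          tree(h=1)
            tree(h=0)
            -> return 2
            tree(h=0)
            -> return 2
          -> return 7
          tree(h=1) -> return 7  (same call as traced above)
        -> return 17
        tree(h=2) -> return 17  (same call as traced above)
      -> return 37
      tree(h=3) -> return 37  (same call as traced above)
    -> return 77
    tree(h=4) -> return 77  (same call as traced above)
  -> return 157
  tree(h=5) -> return 157  (same call as traced above)
-> return 317

Final answer: 317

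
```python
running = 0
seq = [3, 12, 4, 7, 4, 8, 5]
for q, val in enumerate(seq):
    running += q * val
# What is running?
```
Trace:
  running=0
  running=0, q=0, val=3
  running=12, q=1, val=12
  running=20, q=2, val=4
  running=41, q=3, val=7
  running=57, q=4, val=4
  running=97, q=5, val=8
  running=127, q=6, val=5

Final answer: 127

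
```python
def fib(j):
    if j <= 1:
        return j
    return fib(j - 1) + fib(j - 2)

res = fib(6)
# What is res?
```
Call trace (a repeated sub-call is expanded the first time; later identical calls just restate its return value):
fib(j=6)
  fib(j=5)
    fib(j=4)
      fib(j=3)
        fib(j=2)
          fib(j=1)
          -> return 1
          fib(j=0)
          -> return 0
        -> return 1
        fib(j=1)
        -> return 1
      -> return 2
      fib(j=2) -> return 1  (same call as traced above)
    -> return 3
    fib(j=3) -> return 2  (same call as traced above)
  -> return 5
  fib(j=4) -> return 3  (same call as traced above)
-> return 8

Final answer: 8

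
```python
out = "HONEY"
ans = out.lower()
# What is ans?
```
Trace:
  out='HONEY'
  out='HONEY', ans='honey'

Final answer: 'honey'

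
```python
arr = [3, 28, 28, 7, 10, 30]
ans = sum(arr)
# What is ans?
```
Trace:
  arr=[3, 28, 28, 7, 10, 30]
  arr=[3, 28, 28, 7, 10, 30], ans=106

Final answer: 106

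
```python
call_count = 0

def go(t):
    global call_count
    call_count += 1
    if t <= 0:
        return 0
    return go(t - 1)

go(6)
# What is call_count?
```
Call trace:
go(t=6)
  go(t=5)
    go(t=4)
      go(t=3)
        go(t=2)
          go(t=1)
            go(t=0)
            -> return 0
          -> return 0
        -> return 0
      -> return 0
    -> return 0
  -> return 0
-> return 0

call_count is incremented once per call. go is entered once for each t = 6, 5, 4, 3, 2, 1, 0 (the t <= 0 call returns without recursing), i.e. 6 + 1 calls.
call_count = 7

Final answer: 7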